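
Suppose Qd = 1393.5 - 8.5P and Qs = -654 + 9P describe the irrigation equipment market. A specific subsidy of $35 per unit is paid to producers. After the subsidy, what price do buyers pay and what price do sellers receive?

Pre-subsidy: 1393.5 - 8.5P = -654 + 9P gives P* = 117, Q* = 399.
With the subsidy, sellers receive Ps = Pb + 35 for each unit, where Pb is the price buyers pay.
Supply in terms of Pb becomes Qs = -654 + 9(Pb + 35) = -339 + 9Pb. Setting this equal to demand: 1393.5 - 8.5Pb = -339 + 9Pb, so Pb = 99.
Sellers receive Ps = 99 + 35 = 134; Q' = 1393.5 − 8.5·99 = 552.

Buyers pay $99; sellers receive $134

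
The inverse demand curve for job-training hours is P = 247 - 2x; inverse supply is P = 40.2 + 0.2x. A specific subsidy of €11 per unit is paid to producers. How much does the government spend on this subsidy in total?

Pre-subsidy: 247 - 2x = 40.2 + 0.2x gives x* = 94 and P* = 59.
With the subsidy, sellers receive Ps = Pb + 11 for each unit, where Pb is the price buyers pay.
On the curves, Pb = 247 - 2x and Ps = 40.2 + 0.2x; the wedge Ps − Pb = 11 gives 40.2 + 0.2x − (247 - 2x) = 11, so x' = 99.
Then Pb = 247 − 2·99 = 49 and Ps = 40.2 + 0.2·99 = 60.
Government outlay = subsidy × quantity = 11 × 99 = 1089.

Government cost = €1089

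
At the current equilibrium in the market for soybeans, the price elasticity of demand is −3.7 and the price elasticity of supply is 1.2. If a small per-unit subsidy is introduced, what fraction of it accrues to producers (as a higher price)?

Producer share = 37/49

For a small subsidy around the equilibrium, the benefit split depends on the relative slopes, which at a point are proportional to the elasticities.
Buyer share = εs/(εs + |εd|) = 1.2/(1.2 + 3.7) = 12/49; seller share = |εd|/(εs + |εd|) = 37/49.
So producers capture 37/49 of the subsidy.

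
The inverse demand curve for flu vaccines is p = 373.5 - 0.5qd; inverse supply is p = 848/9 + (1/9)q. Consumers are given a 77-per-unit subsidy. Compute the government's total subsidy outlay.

Pre-subsidy: 373.5 - 0.5q = 848/9 + (1/9)q gives q* = 457 and p* = 145.
With the rebate, buyers effectively pay pb = ps − 77, where ps is the price sellers receive.
On the curves, pb = 373.5 - 0.5q and ps = 848/9 + (1/9)q; the wedge ps − pb = 77 gives 848/9 + (1/9)q − (373.5 - 0.5q) = 77, so q' = 583.
Then pb = 373.5 − 0.5·583 = 82 and ps = 848/9 + (1/9)·583 = 159.
Government outlay = subsidy × quantity = 77 × 583 = 44891.

Government cost = 44891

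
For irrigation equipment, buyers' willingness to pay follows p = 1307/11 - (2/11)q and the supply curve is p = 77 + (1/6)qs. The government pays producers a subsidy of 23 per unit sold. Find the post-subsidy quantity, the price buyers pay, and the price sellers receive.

Pre-subsidy: 1307/11 - (2/11)q = 77 + (1/6)q gives q* = 120 and p* = 97.
With the subsidy, sellers receive ps = pb + 23 for each unit, where pb is the price buyers pay.
On the curves, pb = 1307/11 - (2/11)q and ps = 77 + (1/6)q; the wedge ps − pb = 23 gives 77 + (1/6)q − (1307/11 - (2/11)q) = 23, so q' = 186.
Then pb = 1307/11 − (2/11)·186 = 85 and ps = 77 + (1/6)·186 = 108.

q' = 186; buyers pay 85; sellers receive 108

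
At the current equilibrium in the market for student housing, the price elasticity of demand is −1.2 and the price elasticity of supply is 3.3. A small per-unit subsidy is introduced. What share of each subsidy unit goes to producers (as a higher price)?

For a small subsidy around the equilibrium, the benefit split depends on the relative slopes, which at a point are proportional to the elasticities.
Buyer share = εs/(εs + |εd|) = 3.3/(3.3 + 1.2) = 11/15; seller share = |εd|/(εs + |εd|) = 4/15.
So producers capture 4/15 of the subsidy.

Producer share = 4/15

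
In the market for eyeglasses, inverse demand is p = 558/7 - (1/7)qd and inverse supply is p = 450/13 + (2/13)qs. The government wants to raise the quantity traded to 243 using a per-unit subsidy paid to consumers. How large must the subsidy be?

At q = 243, from the demand curve buyers pay pb = 558/7 − (1/7)·243 = 45; from the supply curve sellers need ps = 450/13 + (2/13)·243 = 72.
The subsidy must fill the gap: s = ps − pb = 72 − 45 = 27.

Required subsidy s = 27 per unit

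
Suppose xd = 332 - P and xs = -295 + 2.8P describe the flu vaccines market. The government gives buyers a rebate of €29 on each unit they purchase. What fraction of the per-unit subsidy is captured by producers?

Pre-subsidy: 332 - P = -295 + 2.8P gives P* = 165, x* = 167.
With the rebate, buyers effectively pay Pb = Ps − 29, where Ps is the price sellers receive.
Demand in terms of Ps becomes xd = 332 − 1(Ps − 29) = 361 - Ps. Setting this equal to supply: 361 - Ps = -295 + 2.8Ps, so Ps = 3280/19.
Buyers pay Pb = 3280/19 − 29 = 2729/19; x' = -295 + 2.8·(3280/19) = 3579/19.
Buyers' price falls by P* − Pb = 165 − 2729/19 = 406/19; sellers' price rises by Ps − P* = 3280/19 − 165 = 145/19.
So producers capture (145/19)/29 = 5/19 of each unit of subsidy.

Producer share = 5/19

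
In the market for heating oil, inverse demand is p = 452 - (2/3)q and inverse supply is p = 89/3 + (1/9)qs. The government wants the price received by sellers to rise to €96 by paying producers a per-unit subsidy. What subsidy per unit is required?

At a seller price of 96, quantity supplied is -267 + 9·96 = 597.
Buyers absorb 597 only when they pay pb = 452 − (2/3)·597 = 54.
s = ps − pb = 96 − 54 = 42.

Required subsidy s = €42 per unit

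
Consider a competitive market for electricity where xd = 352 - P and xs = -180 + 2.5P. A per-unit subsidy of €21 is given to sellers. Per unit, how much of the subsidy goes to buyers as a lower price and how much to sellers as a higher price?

Pre-subsidy: 352 - P = -180 + 2.5P gives P* = 152, x* = 200.
With the subsidy, sellers receive Ps = Pb + 21 for each unit, where Pb is the price buyers pay.
Supply in terms of Pb becomes xs = -180 + 2.5(Pb + 21) = -127.5 + 2.5Pb. Setting this equal to demand: 352 - Pb = -127.5 + 2.5Pb, so Pb = 137.
Sellers receive Ps = 137 + 21 = 158; x' = 352 − 1·137 = 215.
Buyers' price falls by P* − Pb = 152 − 137 = 15; sellers' price rises by Ps − P* = 158 − 152 = 6.

Buyers gain €15 per unit; sellers gain €6 per unit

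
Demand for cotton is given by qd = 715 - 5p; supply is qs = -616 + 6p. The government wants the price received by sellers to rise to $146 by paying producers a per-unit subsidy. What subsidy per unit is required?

Required subsidy s = $55 per unit

At a seller price of 146, quantity supplied is -616 + 6·146 = 260.
Buyers absorb 260 only when they pay pb with 715 − 5·pb = 260, i.e. pb = 91.
s = ps − pb = 146 − 91 = 55.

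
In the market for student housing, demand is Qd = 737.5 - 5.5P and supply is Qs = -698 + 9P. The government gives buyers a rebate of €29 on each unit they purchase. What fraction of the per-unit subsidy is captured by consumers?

Consumer share = 18/29

Pre-subsidy: 737.5 - 5.5P = -698 + 9P gives P* = 99, Q* = 193.
With the rebate, buyers effectively pay Pb = Ps − 29, where Ps is the price sellers receive.
Demand in terms of Ps becomes Qd = 737.5 − 5.5(Ps − 29) = 897 - 5.5Ps. Setting this equal to supply: 897 - 5.5Ps = -698 + 9Ps, so Ps = 110.
Buyers pay Pb = 110 − 29 = 81; Q' = -698 + 9·110 = 292.
Buyers' price falls by P* − Pb = 99 − 81 = 18; sellers' price rises by Ps − P* = 110 − 99 = 11.
So consumers capture 18/29 = 18/29 of each unit of subsidy.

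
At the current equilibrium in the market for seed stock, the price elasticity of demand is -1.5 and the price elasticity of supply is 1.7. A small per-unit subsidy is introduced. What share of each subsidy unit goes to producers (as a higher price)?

For a small subsidy around the equilibrium, the benefit split depends on the relative slopes, which at a point are proportional to the elasticities.
Buyer share = εs/(εs + |εd|) = 1.7/(1.7 + 1.5) = 0.53125; seller share = |εd|/(εs + |εd|) = 0.46875.
So producers capture 0.46875 of the subsidy.

Producer share = 0.46875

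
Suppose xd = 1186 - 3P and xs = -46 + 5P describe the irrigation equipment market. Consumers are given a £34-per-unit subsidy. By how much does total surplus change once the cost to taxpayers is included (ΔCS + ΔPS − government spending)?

Pre-subsidy: 1186 - 3P = -46 + 5P gives P* = 154, x* = 724.
With the rebate, buyers effectively pay Pb = Ps − 34, where Ps is the price sellers receive.
Demand in terms of Ps becomes xd = 1186 − 3(Ps − 34) = 1288 - 3Ps. Setting this equal to supply: 1288 - 3Ps = -46 + 5Ps, so Ps = 166.75.
Buyers pay Pb = 166.75 − 34 = 132.75; x' = -46 + 5·166.75 = 787.75.
ΔCS = ½(724 + 787.75)(154 − 132.75) = 16062.34375; ΔPS = ½(724 + 787.75)(166.75 − 154) = 9637.40625.
Government spending = 34 × 787.75 = 26783.5.
Net change = 16062.34375 + 9637.40625 − 26783.5 = -1083.75. The loss equals the DWL triangle ½·34·63.75.

Net change in total surplus = -£1083.75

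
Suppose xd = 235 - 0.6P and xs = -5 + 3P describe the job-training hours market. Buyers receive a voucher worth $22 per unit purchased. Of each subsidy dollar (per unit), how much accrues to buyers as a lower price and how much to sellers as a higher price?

Buyers gain 55/3 per unit; sellers gain 11/3 per unit

Pre-subsidy: 235 - 0.6P = -5 + 3P gives P* = 200/3, x* = 195.
With the rebate, buyers effectively pay Pb = Ps − 22, where Ps is the price sellers receive.
Demand in terms of Ps becomes xd = 235 − 0.6(Ps − 22) = 248.2 - 0.6Ps. Setting this equal to supply: 248.2 - 0.6Ps = -5 + 3Ps, so Ps = 211/3.
Buyers pay Pb = 211/3 − 22 = 145/3; x' = -5 + 3·(211/3) = 206.
Buyers' price falls by P* − Pb = 200/3 − 145/3 = 55/3; sellers' price rises by Ps − P* = 211/3 − 200/3 = 11/3.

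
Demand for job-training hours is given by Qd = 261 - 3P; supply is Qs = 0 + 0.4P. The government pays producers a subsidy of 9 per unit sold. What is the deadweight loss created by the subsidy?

Pre-subsidy: 261 - 3P = 0 + 0.4P gives P* = 1305/17, Q* = 522/17.
With the subsidy, sellers receive Ps = Pb + 9 for each unit, where Pb is the price buyers pay.
Supply in terms of Pb becomes Qs = 0 + 0.4(Pb + 9) = 3.6 + 0.4Pb. Setting this equal to demand: 261 - 3Pb = 3.6 + 0.4Pb, so Pb = 1287/17.
Sellers receive Ps = 1287/17 + 9 = 1440/17; Q' = 261 − 3·(1287/17) = 576/17.
The subsidy expands output by 576/17 − 522/17 = 54/17 past the efficient level; on those units the gap between marginal cost and willingness to pay runs from 0 up to 9.
DWL = ½ × 9 × 54/17 = 243/17.

Deadweight loss = 243/17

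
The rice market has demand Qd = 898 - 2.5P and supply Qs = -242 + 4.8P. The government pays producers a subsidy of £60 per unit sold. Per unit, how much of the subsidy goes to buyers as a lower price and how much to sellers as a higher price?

Buyers gain 2880/73 per unit; sellers gain 1500/73 per unit

Pre-subsidy: 898 - 2.5P = -242 + 4.8P gives P* = 11400/73, Q* = 37054/73.
With the subsidy, sellers receive Ps = Pb + 60 for each unit, where Pb is the price buyers pay.
Supply in terms of Pb becomes Qs = -242 + 4.8(Pb + 60) = 46 + 4.8Pb. Setting this equal to demand: 898 - 2.5Pb = 46 + 4.8Pb, so Pb = 8520/73.
Sellers receive Ps = 8520/73 + 60 = 12900/73; Q' = 898 − 2.5·(8520/73) = 44254/73.
Buyers' price falls by P* − Pb = 11400/73 − 8520/73 = 2880/73; sellers' price rises by Ps − P* = 12900/73 − 11400/73 = 1500/73.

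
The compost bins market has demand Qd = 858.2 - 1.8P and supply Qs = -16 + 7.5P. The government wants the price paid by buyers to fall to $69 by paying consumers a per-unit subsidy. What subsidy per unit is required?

Required subsidy s = $31 per unit

At a buyer price of 69, quantity demanded is 858.2 − 1.8·69 = 734.
Sellers supply 734 only when they receive Ps with -16 + 7.5·Ps = 734, i.e. Ps = 100.
s = Ps − Pb = 100 − 69 = 31.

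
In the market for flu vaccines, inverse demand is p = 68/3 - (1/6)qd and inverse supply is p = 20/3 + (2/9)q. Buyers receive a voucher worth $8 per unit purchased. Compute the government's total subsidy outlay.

Government cost = 3456/7

Pre-subsidy: 68/3 - (1/6)q = 20/3 + (2/9)q gives q* = 288/7 and p* = 332/21.
With the rebate, buyers effectively pay pb = ps − 8, where ps is the price sellers receive.
On the curves, pb = 68/3 - (1/6)q and ps = 20/3 + (2/9)q; the wedge ps − pb = 8 gives 20/3 + (2/9)q − (68/3 - (1/6)q) = 8, so q' = 432/7.
Then pb = 68/3 − (1/6)·(432/7) = 260/21 and ps = 20/3 + (2/9)·(432/7) = 428/21.
Government outlay = subsidy × quantity = 8 × 432/7 = 3456/7.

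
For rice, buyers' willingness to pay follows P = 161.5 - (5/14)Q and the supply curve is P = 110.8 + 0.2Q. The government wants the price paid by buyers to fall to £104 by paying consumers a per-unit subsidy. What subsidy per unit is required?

At a buyer price of 104, quantity demanded is 452.2 − 2.8·104 = 161.
Sellers supply 161 only when they receive Ps = 110.8 + 0.2·161 = 143.
s = Ps − Pb = 143 − 104 = 39.

Required subsidy s = £39 per unit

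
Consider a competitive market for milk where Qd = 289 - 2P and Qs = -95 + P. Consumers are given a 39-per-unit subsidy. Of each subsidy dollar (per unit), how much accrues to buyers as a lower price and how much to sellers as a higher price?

Buyers gain 13 per unit; sellers gain 26 per unit

Pre-subsidy: 289 - 2P = -95 + P gives P* = 128, Q* = 33.
With the rebate, buyers effectively pay Pb = Ps − 39, where Ps is the price sellers receive.
Demand in terms of Ps becomes Qd = 289 − 2(Ps − 39) = 367 - 2Ps. Setting this equal to supply: 367 - 2Ps = -95 + Ps, so Ps = 154.
Buyers pay Pb = 154 − 39 = 115; Q' = -95 + 1·154 = 59.
Buyers' price falls by P* − Pb = 128 − 115 = 13; sellers' price rises by Ps − P* = 154 − 128 = 26.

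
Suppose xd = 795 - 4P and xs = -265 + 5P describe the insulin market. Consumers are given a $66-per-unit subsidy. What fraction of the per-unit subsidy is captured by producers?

Pre-subsidy: 795 - 4P = -265 + 5P gives P* = 1060/9, x* = 2915/9.
With the rebate, buyers effectively pay Pb = Ps − 66, where Ps is the price sellers receive.
Demand in terms of Ps becomes xd = 795 − 4(Ps − 66) = 1059 - 4Ps. Setting this equal to supply: 1059 - 4Ps = -265 + 5Ps, so Ps = 1324/9.
Buyers pay Pb = 1324/9 − 66 = 730/9; x' = -265 + 5·(1324/9) = 4235/9.
Buyers' price falls by P* − Pb = 1060/9 − 730/9 = 110/3; sellers' price rises by Ps − P* = 1324/9 − 1060/9 = 88/3.
So producers capture (88/3)/66 = 4/9 of each unit of subsidy.

Producer share = 4/9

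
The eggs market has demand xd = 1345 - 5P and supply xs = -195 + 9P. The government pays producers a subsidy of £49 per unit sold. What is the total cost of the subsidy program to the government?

Pre-subsidy: 1345 - 5P = -195 + 9P gives P* = 110, x* = 795.
With the subsidy, sellers receive Ps = Pb + 49 for each unit, where Pb is the price buyers pay.
Supply in terms of Pb becomes xs = -195 + 9(Pb + 49) = 246 + 9Pb. Setting this equal to demand: 1345 - 5Pb = 246 + 9Pb, so Pb = 78.5.
Sellers receive Ps = 78.5 + 49 = 127.5; x' = 1345 − 5·78.5 = 952.5.
Government outlay = subsidy × quantity = 49 × 952.5 = 46672.5.

Government cost = £46672.5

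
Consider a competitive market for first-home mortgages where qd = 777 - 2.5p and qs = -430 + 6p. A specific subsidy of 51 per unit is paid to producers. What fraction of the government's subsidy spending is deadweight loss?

Pre-subsidy: 777 - 2.5p = -430 + 6p gives p* = 142, q* = 422.
With the subsidy, sellers receive ps = pb + 51 for each unit, where pb is the price buyers pay.
Supply in terms of pb becomes qs = -430 + 6(pb + 51) = -124 + 6pb. Setting this equal to demand: 777 - 2.5pb = -124 + 6pb, so pb = 106.
Sellers receive ps = 106 + 51 = 157; q' = 777 − 2.5·106 = 512.
ΔCS = ½(422 + 512)(142 − 106) = 16812; ΔPS = ½(422 + 512)(157 − 142) = 7005.
Government spending = 51 × 512 = 26112.
DWL = ½ × 51 × (512 − 422) = 2295; fraction = 2295 / 26112 = 0.087890625.

DWL / government spending = 0.087890625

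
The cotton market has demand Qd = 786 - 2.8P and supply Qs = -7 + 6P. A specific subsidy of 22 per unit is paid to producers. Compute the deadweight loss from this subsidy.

Pre-subsidy: 786 - 2.8P = -7 + 6P gives P* = 3965/44, Q* = 11741/22.
With the subsidy, sellers receive Ps = Pb + 22 for each unit, where Pb is the price buyers pay.
Supply in terms of Pb becomes Qs = -7 + 6(Pb + 22) = 125 + 6Pb. Setting this equal to demand: 786 - 2.8Pb = 125 + 6Pb, so Pb = 3305/44.
Sellers receive Ps = 3305/44 + 22 = 4273/44; Q' = 786 − 2.8·(3305/44) = 12665/22.
The subsidy expands output by 12665/22 − 11741/22 = 42 past the efficient level; on those units the gap between marginal cost and willingness to pay runs from 0 up to 22.
DWL = ½ × 22 × 42 = 462.

Deadweight loss = 462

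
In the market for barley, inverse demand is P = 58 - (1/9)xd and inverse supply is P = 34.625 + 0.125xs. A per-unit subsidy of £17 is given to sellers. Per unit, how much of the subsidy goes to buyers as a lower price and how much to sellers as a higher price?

Buyers gain £8 per unit; sellers gain £9 per unit

Pre-subsidy: 58 - (1/9)x = 34.625 + 0.125x gives x* = 99 and P* = 47.
With the subsidy, sellers receive Ps = Pb + 17 for each unit, where Pb is the price buyers pay.
On the curves, Pb = 58 - (1/9)x and Ps = 34.625 + 0.125x; the wedge Ps − Pb = 17 gives 34.625 + 0.125x − (58 - (1/9)x) = 17, so x' = 171.
Then Pb = 58 − (1/9)·171 = 39 and Ps = 34.625 + 0.125·171 = 56.
Buyers' price falls by P* − Pb = 47 − 39 = 8; sellers' price rises by Ps − P* = 56 − 47 = 9.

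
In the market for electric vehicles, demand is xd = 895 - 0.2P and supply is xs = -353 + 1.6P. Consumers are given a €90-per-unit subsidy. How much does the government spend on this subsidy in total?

Government cost = €69510

Pre-subsidy: 895 - 0.2P = -353 + 1.6P gives P* = 2080/3, x* = 2269/3.
With the rebate, buyers effectively pay Pb = Ps − 90, where Ps is the price sellers receive.
Demand in terms of Ps becomes xd = 895 − 0.2(Ps − 90) = 913 - 0.2Ps. Setting this equal to supply: 913 - 0.2Ps = -353 + 1.6Ps, so Ps = 2110/3.
Buyers pay Pb = 2110/3 − 90 = 1840/3; x' = -353 + 1.6·(2110/3) = 2317/3.
Government outlay = subsidy × quantity = 90 × 2317/3 = 69510.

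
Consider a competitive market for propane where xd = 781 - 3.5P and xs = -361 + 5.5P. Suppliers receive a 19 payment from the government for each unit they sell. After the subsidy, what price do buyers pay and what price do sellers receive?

Pre-subsidy: 781 - 3.5P = -361 + 5.5P gives P* = 1142/9, x* = 3032/9.
With the subsidy, sellers receive Ps = Pb + 19 for each unit, where Pb is the price buyers pay.
Supply in terms of Pb becomes xs = -361 + 5.5(Pb + 19) = -256.5 + 5.5Pb. Setting this equal to demand: 781 - 3.5Pb = -256.5 + 5.5Pb, so Pb = 2075/18.
Sellers receive Ps = 2075/18 + 19 = 2417/18; x' = 781 − 3.5·(2075/18) = 13591/36.

Buyers pay 2075/18; sellers receive 2417/18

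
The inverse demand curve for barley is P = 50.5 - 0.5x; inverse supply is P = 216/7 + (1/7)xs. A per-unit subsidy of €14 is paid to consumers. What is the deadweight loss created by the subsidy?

Deadweight loss = 1372/9

Pre-subsidy: 50.5 - 0.5x = 216/7 + (1/7)x gives x* = 275/9 and P* = 317/9.
With the rebate, buyers effectively pay Pb = Ps − 14, where Ps is the price sellers receive.
On the curves, Pb = 50.5 - 0.5x and Ps = 216/7 + (1/7)x; the wedge Ps − Pb = 14 gives 216/7 + (1/7)x − (50.5 - 0.5x) = 14, so x' = 157/3.
Then Pb = 50.5 − 0.5·(157/3) = 73/3 and Ps = 216/7 + (1/7)·(157/3) = 115/3.
The subsidy expands output by 157/3 − 275/9 = 196/9 past the efficient level; on those units the gap between marginal cost and willingness to pay runs from 0 up to 14.
DWL = ½ × 14 × 196/9 = 1372/9.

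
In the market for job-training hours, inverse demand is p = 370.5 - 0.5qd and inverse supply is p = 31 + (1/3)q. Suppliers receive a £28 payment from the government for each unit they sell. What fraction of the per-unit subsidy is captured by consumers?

Consumer share = 0.6

Pre-subsidy: 370.5 - 0.5q = 31 + (1/3)q gives q* = 407.4 and p* = 166.8.
With the subsidy, sellers receive ps = pb + 28 for each unit, where pb is the price buyers pay.
On the curves, pb = 370.5 - 0.5q and ps = 31 + (1/3)q; the wedge ps − pb = 28 gives 31 + (1/3)q − (370.5 - 0.5q) = 28, so q' = 441.
Then pb = 370.5 − 0.5·441 = 150 and ps = 31 + (1/3)·441 = 178.
Buyers' price falls by p* − pb = 166.8 − 150 = 16.8; sellers' price rises by ps − p* = 178 − 166.8 = 11.2.
So consumers capture 16.8/28 = 0.6 of each unit of subsidy.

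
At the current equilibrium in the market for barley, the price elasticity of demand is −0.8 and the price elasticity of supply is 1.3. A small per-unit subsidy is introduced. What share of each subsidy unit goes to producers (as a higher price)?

Producer share = 8/21

For a small subsidy around the equilibrium, the benefit split depends on the relative slopes, which at a point are proportional to the elasticities.
Buyer share = εs/(εs + |εd|) = 1.3/(1.3 + 0.8) = 13/21; seller share = |εd|/(εs + |εd|) = 8/21.
So producers capture 8/21 of the subsidy.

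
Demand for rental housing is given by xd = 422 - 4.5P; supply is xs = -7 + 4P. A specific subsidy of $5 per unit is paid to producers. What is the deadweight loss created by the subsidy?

Pre-subsidy: 422 - 4.5P = -7 + 4P gives P* = 858/17, x* = 3313/17.
With the subsidy, sellers receive Ps = Pb + 5 for each unit, where Pb is the price buyers pay.
Supply in terms of Pb becomes xs = -7 + 4(Pb + 5) = 13 + 4Pb. Setting this equal to demand: 422 - 4.5Pb = 13 + 4Pb, so Pb = 818/17.
Sellers receive Ps = 818/17 + 5 = 903/17; x' = 422 − 4.5·(818/17) = 3493/17.
The subsidy expands output by 3493/17 − 3313/17 = 180/17 past the efficient level; on those units the gap between marginal cost and willingness to pay runs from 0 up to 5.
DWL = ½ × 5 × 180/17 = 450/17.

Deadweight loss = 450/17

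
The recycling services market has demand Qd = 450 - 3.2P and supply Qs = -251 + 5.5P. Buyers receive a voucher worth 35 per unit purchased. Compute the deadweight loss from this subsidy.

Deadweight loss = 107800/87

Pre-subsidy: 450 - 3.2P = -251 + 5.5P gives P* = 7010/87, Q* = 16718/87.
With the rebate, buyers effectively pay Pb = Ps − 35, where Ps is the price sellers receive.
Demand in terms of Ps becomes Qd = 450 − 3.2(Ps − 35) = 562 - 3.2Ps. Setting this equal to supply: 562 - 3.2Ps = -251 + 5.5Ps, so Ps = 2710/29.
Buyers pay Pb = 2710/29 − 35 = 1695/29; Q' = -251 + 5.5·(2710/29) = 7626/29.
The subsidy expands output by 7626/29 − 16718/87 = 6160/87 past the efficient level; on those units the gap between marginal cost and willingness to pay runs from 0 up to 35.
DWL = ½ × 35 × 6160/87 = 107800/87.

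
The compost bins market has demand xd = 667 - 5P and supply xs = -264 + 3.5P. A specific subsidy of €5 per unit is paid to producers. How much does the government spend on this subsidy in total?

Pre-subsidy: 667 - 5P = -264 + 3.5P gives P* = 1862/17, x* = 2029/17.
With the subsidy, sellers receive Ps = Pb + 5 for each unit, where Pb is the price buyers pay.
Supply in terms of Pb becomes xs = -264 + 3.5(Pb + 5) = -246.5 + 3.5Pb. Setting this equal to demand: 667 - 5Pb = -246.5 + 3.5Pb, so Pb = 1827/17.
Sellers receive Ps = 1827/17 + 5 = 1912/17; x' = 667 − 5·(1827/17) = 2204/17.
Government outlay = subsidy × quantity = 5 × 2204/17 = 11020/17.

Government cost = 11020/17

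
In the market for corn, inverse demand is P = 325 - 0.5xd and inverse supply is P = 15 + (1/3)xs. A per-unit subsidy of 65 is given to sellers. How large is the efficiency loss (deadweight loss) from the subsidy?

Deadweight loss = 2535

Pre-subsidy: 325 - 0.5x = 15 + (1/3)x gives x* = 372 and P* = 139.
With the subsidy, sellers receive Ps = Pb + 65 for each unit, where Pb is the price buyers pay.
On the curves, Pb = 325 - 0.5x and Ps = 15 + (1/3)x; the wedge Ps − Pb = 65 gives 15 + (1/3)x − (325 - 0.5x) = 65, so x' = 450.
Then Pb = 325 − 0.5·450 = 100 and Ps = 15 + (1/3)·450 = 165.
The subsidy expands output by 450 − 372 = 78 past the efficient level; on those units the gap between marginal cost and willingness to pay runs from 0 up to 65.
DWL = ½ × 65 × 78 = 2535.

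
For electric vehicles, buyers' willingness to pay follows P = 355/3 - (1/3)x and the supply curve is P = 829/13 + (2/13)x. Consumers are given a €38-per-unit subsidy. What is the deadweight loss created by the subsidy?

Pre-subsidy: 355/3 - (1/3)x = 829/13 + (2/13)x gives x* = 112 and P* = 81.
With the rebate, buyers effectively pay Pb = Ps − 38, where Ps is the price sellers receive.
On the curves, Pb = 355/3 - (1/3)x and Ps = 829/13 + (2/13)x; the wedge Ps − Pb = 38 gives 829/13 + (2/13)x − (355/3 - (1/3)x) = 38, so x' = 190.
Then Pb = 355/3 − (1/3)·190 = 55 and Ps = 829/13 + (2/13)·190 = 93.
The subsidy expands output by 190 − 112 = 78 past the efficient level; on those units the gap between marginal cost and willingness to pay runs from 0 up to 38.
DWL = ½ × 38 × 78 = 1482.

Deadweight loss = €1482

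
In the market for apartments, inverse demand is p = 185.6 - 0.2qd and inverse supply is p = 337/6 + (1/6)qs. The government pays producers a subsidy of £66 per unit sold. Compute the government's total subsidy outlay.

Pre-subsidy: 185.6 - 0.2q = 337/6 + (1/6)q gives q* = 353 and p* = 115.
With the subsidy, sellers receive ps = pb + 66 for each unit, where pb is the price buyers pay.
On the curves, pb = 185.6 - 0.2q and ps = 337/6 + (1/6)q; the wedge ps − pb = 66 gives 337/6 + (1/6)q − (185.6 - 0.2q) = 66, so q' = 533.
Then pb = 185.6 − 0.2·533 = 79 and ps = 337/6 + (1/6)·533 = 145.
Government outlay = subsidy × quantity = 66 × 533 = 35178.

Government cost = £35178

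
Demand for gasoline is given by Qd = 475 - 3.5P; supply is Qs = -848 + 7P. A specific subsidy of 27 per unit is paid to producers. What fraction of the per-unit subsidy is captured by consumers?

Consumer share = 2/3

Pre-subsidy: 475 - 3.5P = -848 + 7P gives P* = 126, Q* = 34.
With the subsidy, sellers receive Ps = Pb + 27 for each unit, where Pb is the price buyers pay.
Supply in terms of Pb becomes Qs = -848 + 7(Pb + 27) = -659 + 7Pb. Setting this equal to demand: 475 - 3.5Pb = -659 + 7Pb, so Pb = 108.
Sellers receive Ps = 108 + 27 = 135; Q' = 475 − 3.5·108 = 97.
Buyers' price falls by P* − Pb = 126 − 108 = 18; sellers' price rises by Ps − P* = 135 − 126 = 9.
So consumers capture 18/27 = 2/3 of each unit of subsidy.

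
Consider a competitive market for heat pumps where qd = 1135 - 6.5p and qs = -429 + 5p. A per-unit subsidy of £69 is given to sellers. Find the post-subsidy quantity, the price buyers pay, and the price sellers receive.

q' = 446; buyers pay £106; sellers receive £175

Pre-subsidy: 1135 - 6.5p = -429 + 5p gives p* = 136, q* = 251.
With the subsidy, sellers receive ps = pb + 69 for each unit, where pb is the price buyers pay.
Supply in terms of pb becomes qs = -429 + 5(pb + 69) = -84 + 5pb. Setting this equal to demand: 1135 - 6.5pb = -84 + 5pb, so pb = 106.
Sellers receive ps = 106 + 69 = 175; q' = 1135 − 6.5·106 = 446.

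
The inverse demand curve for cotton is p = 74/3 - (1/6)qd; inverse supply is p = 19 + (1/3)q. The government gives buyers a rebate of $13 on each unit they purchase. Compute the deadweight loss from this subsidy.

Deadweight loss = $169

Pre-subsidy: 74/3 - (1/6)q = 19 + (1/3)q gives q* = 34/3 and p* = 205/9.
With the rebate, buyers effectively pay pb = ps − 13, where ps is the price sellers receive.
On the curves, pb = 74/3 - (1/6)q and ps = 19 + (1/3)q; the wedge ps − pb = 13 gives 19 + (1/3)q − (74/3 - (1/6)q) = 13, so q' = 112/3.
Then pb = 74/3 − (1/6)·(112/3) = 166/9 and ps = 19 + (1/3)·(112/3) = 283/9.
The subsidy expands output by 112/3 − 34/3 = 26 past the efficient level; on those units the gap between marginal cost and willingness to pay runs from 0 up to 13.
DWL = ½ × 13 × 26 = 169.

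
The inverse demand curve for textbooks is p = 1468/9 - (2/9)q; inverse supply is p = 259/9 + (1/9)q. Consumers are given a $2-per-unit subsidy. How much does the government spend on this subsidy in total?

Government cost = $818

Pre-subsidy: 1468/9 - (2/9)q = 259/9 + (1/9)q gives q* = 403 and p* = 662/9.
With the rebate, buyers effectively pay pb = ps − 2, where ps is the price sellers receive.
On the curves, pb = 1468/9 - (2/9)q and ps = 259/9 + (1/9)q; the wedge ps − pb = 2 gives 259/9 + (1/9)q − (1468/9 - (2/9)q) = 2, so q' = 409.
Then pb = 1468/9 − (2/9)·409 = 650/9 and ps = 259/9 + (1/9)·409 = 668/9.
Government outlay = subsidy × quantity = 2 × 409 = 818.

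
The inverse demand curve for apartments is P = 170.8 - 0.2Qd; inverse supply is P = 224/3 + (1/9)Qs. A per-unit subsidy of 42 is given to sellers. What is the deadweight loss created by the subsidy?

Deadweight loss = 2835

Pre-subsidy: 170.8 - 0.2Q = 224/3 + (1/9)Q gives Q* = 309 and P* = 109.
With the subsidy, sellers receive Ps = Pb + 42 for each unit, where Pb is the price buyers pay.
On the curves, Pb = 170.8 - 0.2Q and Ps = 224/3 + (1/9)Q; the wedge Ps − Pb = 42 gives 224/3 + (1/9)Q − (170.8 - 0.2Q) = 42, so Q' = 444.
Then Pb = 170.8 − 0.2·444 = 82 and Ps = 224/3 + (1/9)·444 = 124.
The subsidy expands output by 444 − 309 = 135 past the efficient level; on those units the gap between marginal cost and willingness to pay runs from 0 up to 42.
DWL = ½ × 42 × 135 = 2835.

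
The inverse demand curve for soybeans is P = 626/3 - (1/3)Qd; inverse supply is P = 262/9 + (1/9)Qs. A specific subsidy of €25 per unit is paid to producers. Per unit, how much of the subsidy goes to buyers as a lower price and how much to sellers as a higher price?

Buyers gain €18.75 per unit; sellers gain €6.25 per unit

Pre-subsidy: 626/3 - (1/3)Q = 262/9 + (1/9)Q gives Q* = 404 and P* = 74.
With the subsidy, sellers receive Ps = Pb + 25 for each unit, where Pb is the price buyers pay.
On the curves, Pb = 626/3 - (1/3)Q and Ps = 262/9 + (1/9)Q; the wedge Ps − Pb = 25 gives 262/9 + (1/9)Q − (626/3 - (1/3)Q) = 25, so Q' = 460.25.
Then Pb = 626/3 − (1/3)·460.25 = 55.25 and Ps = 262/9 + (1/9)·460.25 = 80.25.
Buyers' price falls by P* − Pb = 74 − 55.25 = 18.75; sellers' price rises by Ps − P* = 80.25 − 74 = 6.25.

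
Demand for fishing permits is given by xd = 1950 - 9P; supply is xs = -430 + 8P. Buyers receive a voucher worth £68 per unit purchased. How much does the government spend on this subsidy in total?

Pre-subsidy: 1950 - 9P = -430 + 8P gives P* = 140, x* = 690.
With the rebate, buyers effectively pay Pb = Ps − 68, where Ps is the price sellers receive.
Demand in terms of Ps becomes xd = 1950 − 9(Ps − 68) = 2562 - 9Ps. Setting this equal to supply: 2562 - 9Ps = -430 + 8Ps, so Ps = 176.
Buyers pay Pb = 176 − 68 = 108; x' = -430 + 8·176 = 978.
Government outlay = subsidy × quantity = 68 × 978 = 66504.

Government cost = £66504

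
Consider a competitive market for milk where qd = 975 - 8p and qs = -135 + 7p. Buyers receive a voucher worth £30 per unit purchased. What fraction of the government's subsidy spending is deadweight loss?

Pre-subsidy: 975 - 8p = -135 + 7p gives p* = 74, q* = 383.
With the rebate, buyers effectively pay pb = ps − 30, where ps is the price sellers receive.
Demand in terms of ps becomes qd = 975 − 8(ps − 30) = 1215 - 8ps. Setting this equal to supply: 1215 - 8ps = -135 + 7ps, so ps = 90.
Buyers pay pb = 90 − 30 = 60; q' = -135 + 7·90 = 495.
ΔCS = ½(383 + 495)(74 − 60) = 6146; ΔPS = ½(383 + 495)(90 − 74) = 7024.
Government spending = 30 × 495 = 14850.
DWL = ½ × 30 × (495 − 383) = 1680; fraction = 1680 / 14850 = 56/495.

DWL / government spending = 56/495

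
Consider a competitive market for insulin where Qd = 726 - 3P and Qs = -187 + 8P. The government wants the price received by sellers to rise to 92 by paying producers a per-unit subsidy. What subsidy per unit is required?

At a seller price of 92, quantity supplied is -187 + 8·92 = 549.
Buyers absorb 549 only when they pay Pb with 726 − 3·Pb = 549, i.e. Pb = 59.
s = Ps − Pb = 92 − 59 = 33.

Required subsidy s = 33 per unit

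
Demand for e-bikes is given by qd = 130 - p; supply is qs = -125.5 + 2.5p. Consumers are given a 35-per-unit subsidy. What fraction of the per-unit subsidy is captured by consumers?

Pre-subsidy: 130 - p = -125.5 + 2.5p gives p* = 73, q* = 57.
With the rebate, buyers effectively pay pb = ps − 35, where ps is the price sellers receive.
Demand in terms of ps becomes qd = 130 − 1(ps − 35) = 165 - ps. Setting this equal to supply: 165 - ps = -125.5 + 2.5ps, so ps = 83.
Buyers pay pb = 83 − 35 = 48; q' = -125.5 + 2.5·83 = 82.
Buyers' price falls by p* − pb = 73 − 48 = 25; sellers' price rises by ps − p* = 83 − 73 = 10.
So consumers capture 25/35 = 5/7 of each unit of subsidy.

Consumer share = 5/7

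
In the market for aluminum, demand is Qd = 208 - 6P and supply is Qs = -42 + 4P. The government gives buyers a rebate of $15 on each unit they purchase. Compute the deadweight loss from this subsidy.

Deadweight loss = $270

Pre-subsidy: 208 - 6P = -42 + 4P gives P* = 25, Q* = 58.
With the rebate, buyers effectively pay Pb = Ps − 15, where Ps is the price sellers receive.
Demand in terms of Ps becomes Qd = 208 − 6(Ps − 15) = 298 - 6Ps. Setting this equal to supply: 298 - 6Ps = -42 + 4Ps, so Ps = 34.
Buyers pay Pb = 34 − 15 = 19; Q' = -42 + 4·34 = 94.
The subsidy expands output by 94 − 58 = 36 past the efficient level; on those units the gap between marginal cost and willingness to pay runs from 0 up to 15.
DWL = ½ × 15 × 36 = 270.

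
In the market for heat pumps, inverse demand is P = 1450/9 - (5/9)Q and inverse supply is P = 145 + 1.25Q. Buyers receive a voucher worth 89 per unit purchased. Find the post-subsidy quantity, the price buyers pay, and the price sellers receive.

Pre-subsidy: 1450/9 - (5/9)Q = 145 + 1.25Q gives Q* = 116/13 and P* = 2030/13.
With the rebate, buyers effectively pay Pb = Ps − 89, where Ps is the price sellers receive.
On the curves, Pb = 1450/9 - (5/9)Q and Ps = 145 + 1.25Q; the wedge Ps − Pb = 89 gives 145 + 1.25Q − (1450/9 - (5/9)Q) = 89, so Q' = 3784/65.
Then Pb = 1450/9 − (5/9)·(3784/65) = 1674/13 and Ps = 145 + 1.25·(3784/65) = 2831/13.

Q' = 3784/65; buyers pay 1674/13; sellers receive 2831/13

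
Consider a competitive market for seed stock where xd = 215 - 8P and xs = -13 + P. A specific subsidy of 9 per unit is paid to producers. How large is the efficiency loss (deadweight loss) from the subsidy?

Deadweight loss = 36

Pre-subsidy: 215 - 8P = -13 + P gives P* = 76/3, x* = 37/3.
With the subsidy, sellers receive Ps = Pb + 9 for each unit, where Pb is the price buyers pay.
Supply in terms of Pb becomes xs = -13 + 1(Pb + 9) = -4 + Pb. Setting this equal to demand: 215 - 8Pb = -4 + Pb, so Pb = 73/3.
Sellers receive Ps = 73/3 + 9 = 100/3; x' = 215 − 8·(73/3) = 61/3.
The subsidy expands output by 61/3 − 37/3 = 8 past the efficient level; on those units the gap between marginal cost and willingness to pay runs from 0 up to 9.
DWL = ½ × 9 × 8 = 36.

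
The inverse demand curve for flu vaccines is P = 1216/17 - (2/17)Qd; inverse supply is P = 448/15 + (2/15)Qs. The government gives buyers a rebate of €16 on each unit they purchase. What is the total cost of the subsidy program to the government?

Pre-subsidy: 1216/17 - (2/17)Q = 448/15 + (2/15)Q gives Q* = 166 and P* = 52.
With the rebate, buyers effectively pay Pb = Ps − 16, where Ps is the price sellers receive.
On the curves, Pb = 1216/17 - (2/17)Q and Ps = 448/15 + (2/15)Q; the wedge Ps − Pb = 16 gives 448/15 + (2/15)Q − (1216/17 - (2/17)Q) = 16, so Q' = 229.75.
Then Pb = 1216/17 − (2/17)·229.75 = 44.5 and Ps = 448/15 + (2/15)·229.75 = 60.5.
Government outlay = subsidy × quantity = 16 × 229.75 = 3676.

Government cost = €3676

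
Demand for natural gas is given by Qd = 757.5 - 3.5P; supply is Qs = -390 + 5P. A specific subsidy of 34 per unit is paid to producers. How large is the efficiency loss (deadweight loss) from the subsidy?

Pre-subsidy: 757.5 - 3.5P = -390 + 5P gives P* = 135, Q* = 285.
With the subsidy, sellers receive Ps = Pb + 34 for each unit, where Pb is the price buyers pay.
Supply in terms of Pb becomes Qs = -390 + 5(Pb + 34) = -220 + 5Pb. Setting this equal to demand: 757.5 - 3.5Pb = -220 + 5Pb, so Pb = 115.
Sellers receive Ps = 115 + 34 = 149; Q' = 757.5 − 3.5·115 = 355.
The subsidy expands output by 355 − 285 = 70 past the efficient level; on those units the gap between marginal cost and willingness to pay runs from 0 up to 34.
DWL = ½ × 34 × 70 = 1190.

Deadweight loss = 1190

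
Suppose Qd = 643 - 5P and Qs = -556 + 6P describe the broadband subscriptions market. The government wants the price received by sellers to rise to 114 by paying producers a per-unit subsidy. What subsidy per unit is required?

At a seller price of 114, quantity supplied is -556 + 6·114 = 128.
Buyers absorb 128 only when they pay Pb with 643 − 5·Pb = 128, i.e. Pb = 103.
s = Ps − Pb = 114 − 103 = 11.

Required subsidy s = 11 per unit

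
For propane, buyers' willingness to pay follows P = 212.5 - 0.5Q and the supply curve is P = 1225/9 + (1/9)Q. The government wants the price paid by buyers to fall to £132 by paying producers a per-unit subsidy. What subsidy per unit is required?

At a buyer price of 132, quantity demanded is 425 − 2·132 = 161.
Sellers supply 161 only when they receive Ps = 1225/9 + (1/9)·161 = 154.
s = Ps − Pb = 154 − 132 = 22.

Required subsidy s = £22 per unit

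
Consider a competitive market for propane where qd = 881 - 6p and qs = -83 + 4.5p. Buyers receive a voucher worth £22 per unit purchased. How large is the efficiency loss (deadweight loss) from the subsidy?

Pre-subsidy: 881 - 6p = -83 + 4.5p gives p* = 1928/21, q* = 2311/7.
With the rebate, buyers effectively pay pb = ps − 22, where ps is the price sellers receive.
Demand in terms of ps becomes qd = 881 − 6(ps − 22) = 1013 - 6ps. Setting this equal to supply: 1013 - 6ps = -83 + 4.5ps, so ps = 2192/21.
Buyers pay pb = 2192/21 − 22 = 1730/21; q' = -83 + 4.5·(2192/21) = 2707/7.
The subsidy expands output by 2707/7 − 2311/7 = 396/7 past the efficient level; on those units the gap between marginal cost and willingness to pay runs from 0 up to 22.
DWL = ½ × 22 × 396/7 = 4356/7.

Deadweight loss = 4356/7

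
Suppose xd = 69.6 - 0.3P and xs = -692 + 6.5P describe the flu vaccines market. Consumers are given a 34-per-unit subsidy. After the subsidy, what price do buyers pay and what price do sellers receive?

Pre-subsidy: 69.6 - 0.3P = -692 + 6.5P gives P* = 112, x* = 36.
With the rebate, buyers effectively pay Pb = Ps − 34, where Ps is the price sellers receive.
Demand in terms of Ps becomes xd = 69.6 − 0.3(Ps − 34) = 79.8 - 0.3Ps. Setting this equal to supply: 79.8 - 0.3Ps = -692 + 6.5Ps, so Ps = 113.5.
Buyers pay Pb = 113.5 − 34 = 79.5; x' = -692 + 6.5·113.5 = 45.75.

Buyers pay 79.5; sellers receive 113.5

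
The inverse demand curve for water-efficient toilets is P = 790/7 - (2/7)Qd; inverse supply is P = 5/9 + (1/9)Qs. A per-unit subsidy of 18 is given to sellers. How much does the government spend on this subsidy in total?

Pre-subsidy: 790/7 - (2/7)Q = 5/9 + (1/9)Q gives Q* = 283 and P* = 32.
With the subsidy, sellers receive Ps = Pb + 18 for each unit, where Pb is the price buyers pay.
On the curves, Pb = 790/7 - (2/7)Q and Ps = 5/9 + (1/9)Q; the wedge Ps − Pb = 18 gives 5/9 + (1/9)Q − (790/7 - (2/7)Q) = 18, so Q' = 328.36.
Then Pb = 790/7 − (2/7)·328.36 = 19.04 and Ps = 5/9 + (1/9)·328.36 = 37.04.
Government outlay = subsidy × quantity = 18 × 328.36 = 5910.48.

Government cost = 5910.48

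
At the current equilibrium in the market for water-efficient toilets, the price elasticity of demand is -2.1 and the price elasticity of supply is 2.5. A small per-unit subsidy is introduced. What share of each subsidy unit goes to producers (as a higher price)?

For a small subsidy around the equilibrium, the benefit split depends on the relative slopes, which at a point are proportional to the elasticities.
Buyer share = εs/(εs + |εd|) = 2.5/(2.5 + 2.1) = 25/46; seller share = |εd|/(εs + |εd|) = 21/46.
So producers capture 21/46 of the subsidy.

Producer share = 21/46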